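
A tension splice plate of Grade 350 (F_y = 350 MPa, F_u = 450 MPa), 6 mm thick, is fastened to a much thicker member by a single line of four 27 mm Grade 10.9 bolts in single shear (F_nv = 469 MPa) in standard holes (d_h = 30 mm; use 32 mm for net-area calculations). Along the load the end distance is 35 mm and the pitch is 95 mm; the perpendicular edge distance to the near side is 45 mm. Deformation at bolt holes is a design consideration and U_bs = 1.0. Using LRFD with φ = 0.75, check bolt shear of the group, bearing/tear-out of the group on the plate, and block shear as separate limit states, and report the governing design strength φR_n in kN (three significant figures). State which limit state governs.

Bolt shear: A_b = π·27²/4 = 572.6 mm²; R_n = 469 × 572.6 × 4 × 1 / 1000 = 1074 kN → 0.75 × 1074 = 806 kN.
Bearing: edge l_c = 20, r_n = 64.8 kN; interior l_c = 65, r_n = 175 kN; R_n = 64.8 + 3·175 = 589.7 kN → 442 kN.
Block shear: A_gv = 1920, A_nv = 1248, A_nt = 174 mm²; R_n = min(0.6F_uA_nv, 0.6F_yA_gv) + U_bs·F_u·A_nt = 415.3 kN → 311 kN.
Block shear governs: 311 kN.

311 kN (block shear governs)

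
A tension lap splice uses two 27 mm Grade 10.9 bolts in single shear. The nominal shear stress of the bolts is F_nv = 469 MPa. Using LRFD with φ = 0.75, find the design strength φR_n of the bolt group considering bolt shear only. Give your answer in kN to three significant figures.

403 kN

A_b = π × 27² / 4 = 572.6 mm².
R_n = F_nv · A_b · n · n_s = 469 × 572.6 × 2 × 1 / 1000 = 537.1 kN.
Design strength φR_n = 0.75 × 537.1 = 403 kN.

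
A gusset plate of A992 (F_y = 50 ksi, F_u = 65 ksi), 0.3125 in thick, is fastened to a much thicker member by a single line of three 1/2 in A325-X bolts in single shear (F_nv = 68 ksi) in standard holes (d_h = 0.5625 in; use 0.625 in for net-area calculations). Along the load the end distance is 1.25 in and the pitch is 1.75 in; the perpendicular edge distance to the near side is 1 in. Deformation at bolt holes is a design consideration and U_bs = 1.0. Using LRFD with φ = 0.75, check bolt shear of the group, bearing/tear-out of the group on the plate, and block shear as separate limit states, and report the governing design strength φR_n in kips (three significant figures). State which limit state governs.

Bolt shear: A_b = π·0.5²/4 = 0.1963 in²; R_n = 68 × 0.1963 × 3 × 1 = 40.06 kips → 0.75 × 40.06 = 30 kips.
Bearing: edge l_c = 0.9688, r_n = 23.61 kips; interior l_c = 1.188, r_n = 24.38 kips; R_n = 23.61 + 2·24.38 = 72.36 kips → 54.3 kips.
Block shear: A_gv = 1.484, A_nv = 0.9961, A_nt = 0.2148 in²; R_n = min(0.6F_uA_nv, 0.6F_yA_gv) + U_bs·F_u·A_nt = 52.81 kips → 39.6 kips.
Bolt shear governs: 30 kips.

30 kips (bolt shear governs)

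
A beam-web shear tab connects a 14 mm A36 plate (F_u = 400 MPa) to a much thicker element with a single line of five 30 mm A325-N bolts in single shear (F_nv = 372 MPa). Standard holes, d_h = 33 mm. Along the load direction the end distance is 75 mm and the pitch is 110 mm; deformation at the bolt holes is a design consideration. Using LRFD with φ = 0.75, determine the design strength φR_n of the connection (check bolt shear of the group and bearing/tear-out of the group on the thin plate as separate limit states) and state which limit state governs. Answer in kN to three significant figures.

986 kN (bolt shear governs)

Bolt shear: A_b = π·30²/4 = 706.9 mm²; R_n = 372 × 706.9 × 5 × 1 / 1000 = 1315 kN → 0.75 × 1315 = 986 kN.
Bearing (1.2 l_c t F_u ≤ 2.4 d t F_u): upper limit = 2.4·30·14·400 / 1000 = 403.2 kN.
  Edge l_c = 75 − 33/2 = 58.5 → r_n = 393.1 kN; interior l_c = 110 − 33 = 77 → r_n = 403.2 kN.
  R_n,bearing = 1·393.1 + 4·403.2 = 2006 kN → 0.75 × 2006 = 1500 kN.
Bolt shear governs: 986 kN.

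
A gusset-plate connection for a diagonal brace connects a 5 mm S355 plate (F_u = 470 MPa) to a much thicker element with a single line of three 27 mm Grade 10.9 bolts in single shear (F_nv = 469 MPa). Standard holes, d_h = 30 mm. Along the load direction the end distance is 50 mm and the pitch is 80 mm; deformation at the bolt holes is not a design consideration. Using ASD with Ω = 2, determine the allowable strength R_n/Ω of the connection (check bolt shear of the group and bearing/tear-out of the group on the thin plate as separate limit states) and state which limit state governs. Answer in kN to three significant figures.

238 kN (bearing governs)

Bolt shear: A_b = π·27²/4 = 572.6 mm²; R_n = 469 × 572.6 × 3 × 1 / 1000 = 805.6 kN → 805.6 / 2 = 403 kN.
Bearing (1.5 l_c t F_u ≤ 3.0 d t F_u): upper limit = 3.0·27·5·470 / 1000 = 190.3 kN.
  Edge l_c = 50 − 30/2 = 35 → r_n = 123.4 kN; interior l_c = 80 − 30 = 50 → r_n = 176.2 kN.
  R_n,bearing = 1·123.4 + 2·176.2 = 475.9 kN → 475.9 / 2 = 238 kN.
Bearing governs: 238 kN.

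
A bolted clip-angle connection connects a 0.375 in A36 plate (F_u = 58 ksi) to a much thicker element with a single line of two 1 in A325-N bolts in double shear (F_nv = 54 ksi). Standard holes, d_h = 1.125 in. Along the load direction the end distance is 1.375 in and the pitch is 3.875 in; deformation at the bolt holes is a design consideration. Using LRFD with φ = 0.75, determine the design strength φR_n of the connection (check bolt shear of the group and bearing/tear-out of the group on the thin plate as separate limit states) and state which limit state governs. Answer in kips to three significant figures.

55.1 kips (bearing governs)

Bolt shear: A_b = π·1²/4 = 0.7854 in²; R_n = 54 × 0.7854 × 2 × 2 = 169.6 kips → 0.75 × 169.6 = 127 kips.
Bearing (1.2 l_c t F_u ≤ 2.4 d t F_u): upper limit = 2.4·1·0.375·58 = 52.2 kips.
  Edge l_c = 1.375 − 1.125/2 = 0.8125 → r_n = 21.21 kips; interior l_c = 3.875 − 1.125 = 2.75 → r_n = 52.2 kips.
  R_n,bearing = 1·21.21 + 1·52.2 = 73.41 kips → 0.75 × 73.41 = 55.1 kips.
Bearing governs: 55.1 kips.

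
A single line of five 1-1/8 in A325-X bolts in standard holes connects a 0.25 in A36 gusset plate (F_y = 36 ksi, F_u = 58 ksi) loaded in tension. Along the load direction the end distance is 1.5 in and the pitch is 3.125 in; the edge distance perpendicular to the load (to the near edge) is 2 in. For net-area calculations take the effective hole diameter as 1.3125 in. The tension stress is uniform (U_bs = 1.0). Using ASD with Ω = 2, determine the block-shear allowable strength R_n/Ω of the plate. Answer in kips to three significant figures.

Shear plane L_v = 1.5 + 4·3.125 = 14 in; A_gv = 14 × 0.25 = 3.5 in².
A_nv = (14 − 4.5·1.3125) × 0.25 = 2.023 in².
A_nt = (2 − 0.5·1.3125) × 0.25 = 0.3359 in².
0.6 F_u A_nv = 70.42 kips; 0.6 F_y A_gv = 75.6 kips → shear rupture governs the shear term.
R_n = 70.42 + 1.0 × 58 × 0.3359 = 89.9 kips.
Allowable strength R_n/Ω = 89.9 / 2 = 44.9 kips.

44.9 kips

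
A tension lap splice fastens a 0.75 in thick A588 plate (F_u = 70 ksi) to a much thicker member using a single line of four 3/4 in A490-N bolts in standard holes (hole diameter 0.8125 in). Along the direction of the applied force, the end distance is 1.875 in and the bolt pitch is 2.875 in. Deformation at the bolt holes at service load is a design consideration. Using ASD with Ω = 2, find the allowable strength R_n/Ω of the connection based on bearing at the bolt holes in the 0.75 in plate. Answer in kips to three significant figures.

Per bolt r_n = 1.2 l_c t F_u ≤ 2.4 d t F_u; upper limit = 2.4 × 0.75 × 0.75 × 70 = 94.5 kips.
Edge bolt: l_c = 1.875 − 0.8125/2 = 1.469 in → 1.2 × 1.469 × 0.75 × 70 = 92.53 → r_n = 92.53 kips.
Interior bolts: l_c = 2.875 − 0.8125 = 2.062 in → 1.2 × 2.062 × 0.75 × 70 = 129.9 → r_n = 94.5 kips.
R_n = 1 × 92.53 + 3 × 94.5 = 376 kips.
Allowable strength R_n/Ω = 376 / 2 = 188 kips.

188 kips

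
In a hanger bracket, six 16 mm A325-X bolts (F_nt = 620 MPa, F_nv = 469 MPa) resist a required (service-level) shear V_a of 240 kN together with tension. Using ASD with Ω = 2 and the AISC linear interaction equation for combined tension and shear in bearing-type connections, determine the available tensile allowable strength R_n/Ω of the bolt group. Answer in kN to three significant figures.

169 kN

A_b = π·16²/4 = 201.1 mm²; f_rv = 240 × 1000 / (6 × 201.1) = 198.9 MPa.
F'_nt = 1.3 F_nt − (Ω F_nt / F_nv) f_rv = 1.3·620 − (2·620/469)·198.9 = 280 MPa, capped at F_nt → F'_nt = 280 MPa.
R_n = F'_nt · A_b · n = 280 × 201.1 × 6 / 1000 = 337.8 kN.
Allowable strength R_n/Ω = 337.8 / 2 = 169 kN.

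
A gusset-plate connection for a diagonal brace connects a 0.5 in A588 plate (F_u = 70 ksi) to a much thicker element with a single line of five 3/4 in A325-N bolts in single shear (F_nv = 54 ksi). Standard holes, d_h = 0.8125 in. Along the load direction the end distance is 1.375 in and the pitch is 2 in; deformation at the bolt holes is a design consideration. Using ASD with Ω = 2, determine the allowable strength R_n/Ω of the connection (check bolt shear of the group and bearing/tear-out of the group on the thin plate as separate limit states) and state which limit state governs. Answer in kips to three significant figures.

59.6 kips (bolt shear governs)

Bolt shear: A_b = π·0.75²/4 = 0.4418 in²; R_n = 54 × 0.4418 × 5 × 1 = 119.3 kips → 119.3 / 2 = 59.6 kips.
Bearing (1.2 l_c t F_u ≤ 2.4 d t F_u): upper limit = 2.4·0.75·0.5·70 = 63 kips.
  Edge l_c = 1.375 − 0.8125/2 = 0.9688 → r_n = 40.69 kips; interior l_c = 2 − 0.8125 = 1.188 → r_n = 49.88 kips.
  R_n,bearing = 1·40.69 + 4·49.88 = 240.2 kips → 240.2 / 2 = 120 kips.
Bolt shear governs: 59.6 kips.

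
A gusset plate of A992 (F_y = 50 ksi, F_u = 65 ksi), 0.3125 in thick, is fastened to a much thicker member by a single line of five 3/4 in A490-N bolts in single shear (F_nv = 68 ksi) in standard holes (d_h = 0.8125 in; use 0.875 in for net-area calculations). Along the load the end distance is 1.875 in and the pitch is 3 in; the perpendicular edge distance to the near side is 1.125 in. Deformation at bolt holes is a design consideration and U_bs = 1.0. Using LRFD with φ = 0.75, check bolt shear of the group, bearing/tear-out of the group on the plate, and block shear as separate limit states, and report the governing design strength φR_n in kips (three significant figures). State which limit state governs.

101 kips (block shear governs)

Bolt shear: A_b = π·0.75²/4 = 0.4418 in²; R_n = 68 × 0.4418 × 5 × 1 = 150.2 kips → 0.75 × 150.2 = 113 kips.
Bearing: edge l_c = 1.469, r_n = 35.8 kips; interior l_c = 2.188, r_n = 36.56 kips; R_n = 35.8 + 4·36.56 = 182.1 kips → 137 kips.
Block shear: A_gv = 4.336, A_nv = 3.105, A_nt = 0.2148 in²; R_n = min(0.6F_uA_nv, 0.6F_yA_gv) + U_bs·F_u·A_nt = 135.1 kips → 101 kips.
Block shear governs: 101 kips.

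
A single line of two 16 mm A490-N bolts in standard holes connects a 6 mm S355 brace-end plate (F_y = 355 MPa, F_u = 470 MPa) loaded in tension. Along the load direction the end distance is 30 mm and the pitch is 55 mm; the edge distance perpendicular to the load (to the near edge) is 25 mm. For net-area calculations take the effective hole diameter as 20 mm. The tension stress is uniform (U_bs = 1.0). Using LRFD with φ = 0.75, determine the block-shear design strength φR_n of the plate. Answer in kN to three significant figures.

102 kN

Shear plane L_v = 30 + 1·55 = 85 mm; A_gv = 85 × 6 = 510 mm².
A_nv = (85 − 1.5·20) × 6 = 330 mm².
A_nt = (25 − 0.5·20) × 6 = 90 mm².
0.6 F_u A_nv = 93.06 kN; 0.6 F_y A_gv = 108.6 kN → shear rupture governs the shear term.
R_n = 93.06 + 1.0 × 470 × 90 / 1000 = 135.4 kN.
Design strength φR_n = 0.75 × 135.4 = 102 kN.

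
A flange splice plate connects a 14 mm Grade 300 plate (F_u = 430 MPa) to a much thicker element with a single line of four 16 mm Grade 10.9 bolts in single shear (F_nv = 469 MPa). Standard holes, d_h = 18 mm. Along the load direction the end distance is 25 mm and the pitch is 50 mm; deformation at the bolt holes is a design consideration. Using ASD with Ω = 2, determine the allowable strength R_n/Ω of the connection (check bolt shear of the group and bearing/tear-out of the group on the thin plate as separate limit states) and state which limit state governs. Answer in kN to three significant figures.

Bolt shear: A_b = π·16²/4 = 201.1 mm²; R_n = 469 × 201.1 × 4 × 1 / 1000 = 377.2 kN → 377.2 / 2 = 189 kN.
Bearing (1.2 l_c t F_u ≤ 2.4 d t F_u): upper limit = 2.4·16·14·430 / 1000 = 231.2 kN.
  Edge l_c = 25 − 18/2 = 16 → r_n = 115.6 kN; interior l_c = 50 − 18 = 32 → r_n = 231.2 kN.
  R_n,bearing = 1·115.6 + 3·231.2 = 809.1 kN → 809.1 / 2 = 405 kN.
Bolt shear governs: 189 kN.

189 kN (bolt shear governs)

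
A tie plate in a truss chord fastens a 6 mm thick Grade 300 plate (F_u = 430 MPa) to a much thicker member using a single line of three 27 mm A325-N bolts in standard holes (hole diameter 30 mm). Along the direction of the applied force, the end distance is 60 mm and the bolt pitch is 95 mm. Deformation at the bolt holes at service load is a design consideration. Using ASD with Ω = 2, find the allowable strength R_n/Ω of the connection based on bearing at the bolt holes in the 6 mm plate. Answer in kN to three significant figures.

Per bolt r_n = 1.2 l_c t F_u ≤ 2.4 d t F_u; upper limit = 2.4 × 27 × 6 × 430 / 1000 = 167.2 kN.
Edge bolt: l_c = 60 − 30/2 = 45 mm → 1.2 × 45 × 6 × 430 / 1000 = 139.3 → r_n = 139.3 kN.
Interior bolts: l_c = 95 − 30 = 65 mm → 1.2 × 65 × 6 × 430 / 1000 = 201.2 → r_n = 167.2 kN.
R_n = 1 × 139.3 + 2 × 167.2 = 473.7 kN.
Allowable strength R_n/Ω = 473.7 / 2 = 237 kN.

237 kN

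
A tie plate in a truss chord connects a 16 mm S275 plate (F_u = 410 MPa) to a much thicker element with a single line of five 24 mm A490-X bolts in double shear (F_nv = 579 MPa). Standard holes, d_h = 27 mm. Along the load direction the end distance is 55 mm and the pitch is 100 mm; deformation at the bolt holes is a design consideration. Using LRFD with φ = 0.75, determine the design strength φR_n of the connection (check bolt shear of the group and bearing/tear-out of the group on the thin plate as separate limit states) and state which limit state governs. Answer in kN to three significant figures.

1380 kN (bearing governs)

Bolt shear: A_b = π·24²/4 = 452.4 mm²; R_n = 579 × 452.4 × 5 × 2 / 1000 = 2619 kN → 0.75 × 2619 = 1960 kN.
Bearing (1.2 l_c t F_u ≤ 2.4 d t F_u): upper limit = 2.4·24·16·410 / 1000 = 377.9 kN.
  Edge l_c = 55 − 27/2 = 41.5 → r_n = 326.7 kN; interior l_c = 100 − 27 = 73 → r_n = 377.9 kN.
  R_n,bearing = 1·326.7 + 4·377.9 = 1838 kN → 0.75 × 1838 = 1380 kN.
Bearing governs: 1380 kN.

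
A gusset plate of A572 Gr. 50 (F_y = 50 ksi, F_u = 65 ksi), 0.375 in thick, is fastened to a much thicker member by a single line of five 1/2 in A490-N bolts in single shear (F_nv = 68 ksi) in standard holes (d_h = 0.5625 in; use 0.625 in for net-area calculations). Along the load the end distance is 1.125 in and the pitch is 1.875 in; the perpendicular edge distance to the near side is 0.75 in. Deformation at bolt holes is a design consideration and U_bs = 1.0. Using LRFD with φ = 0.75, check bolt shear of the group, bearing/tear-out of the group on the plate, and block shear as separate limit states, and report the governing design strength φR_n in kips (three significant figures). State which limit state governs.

Bolt shear: A_b = π·0.5²/4 = 0.1963 in²; R_n = 68 × 0.1963 × 5 × 1 = 66.76 kips → 0.75 × 66.76 = 50.1 kips.
Bearing: edge l_c = 0.8438, r_n = 24.68 kips; interior l_c = 1.312, r_n = 29.25 kips; R_n = 24.68 + 4·29.25 = 141.7 kips → 106 kips.
Block shear: A_gv = 3.234, A_nv = 2.18, A_nt = 0.1641 in²; R_n = min(0.6F_uA_nv, 0.6F_yA_gv) + U_bs·F_u·A_nt = 95.67 kips → 71.8 kips.
Bolt shear governs: 50.1 kips.

50.1 kips (bolt shear governs)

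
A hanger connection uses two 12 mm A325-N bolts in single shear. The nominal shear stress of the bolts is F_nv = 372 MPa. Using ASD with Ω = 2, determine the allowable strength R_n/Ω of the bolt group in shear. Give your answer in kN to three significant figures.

42.1 kN

A_b = π × 12² / 4 = 113.1 mm².
R_n = F_nv · A_b · n · n_s = 372 × 113.1 × 2 × 1 / 1000 = 84.14 kN.
Allowable strength R_n/Ω = 84.14 / 2 = 42.1 kN.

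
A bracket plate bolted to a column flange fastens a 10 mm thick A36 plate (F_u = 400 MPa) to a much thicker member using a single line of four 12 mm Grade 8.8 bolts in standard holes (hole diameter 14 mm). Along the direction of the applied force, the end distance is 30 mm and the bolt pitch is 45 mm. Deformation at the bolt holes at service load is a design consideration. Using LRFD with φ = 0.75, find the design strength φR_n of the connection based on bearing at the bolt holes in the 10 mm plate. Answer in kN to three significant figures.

342 kN

Per bolt r_n = 1.2 l_c t F_u ≤ 2.4 d t F_u; upper limit = 2.4 × 12 × 10 × 400 / 1000 = 115.2 kN.
Edge bolt: l_c = 30 − 14/2 = 23 mm → 1.2 × 23 × 10 × 400 / 1000 = 110.4 → r_n = 110.4 kN.
Interior bolts: l_c = 45 − 14 = 31 mm → 1.2 × 31 × 10 × 400 / 1000 = 148.8 → r_n = 115.2 kN.
R_n = 1 × 110.4 + 3 × 115.2 = 456 kN.
Design strength φR_n = 0.75 × 456 = 342 kN.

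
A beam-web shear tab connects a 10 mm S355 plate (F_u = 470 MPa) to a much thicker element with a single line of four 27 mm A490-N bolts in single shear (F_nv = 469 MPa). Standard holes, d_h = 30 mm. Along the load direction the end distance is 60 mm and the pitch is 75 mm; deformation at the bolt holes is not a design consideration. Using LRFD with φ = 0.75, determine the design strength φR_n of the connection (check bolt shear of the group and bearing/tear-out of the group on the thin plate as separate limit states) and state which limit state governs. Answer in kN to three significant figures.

Bolt shear: A_b = π·27²/4 = 572.6 mm²; R_n = 469 × 572.6 × 4 × 1 / 1000 = 1074 kN → 0.75 × 1074 = 806 kN.
Bearing (1.5 l_c t F_u ≤ 3.0 d t F_u): upper limit = 3.0·27·10·470 / 1000 = 380.7 kN.
  Edge l_c = 60 − 30/2 = 45 → r_n = 317.2 kN; interior l_c = 75 − 30 = 45 → r_n = 317.2 kN.
  R_n,bearing = 1·317.2 + 3·317.2 = 1269 kN → 0.75 × 1269 = 952 kN.
Bolt shear governs: 806 kN.

806 kN (bolt shear governs)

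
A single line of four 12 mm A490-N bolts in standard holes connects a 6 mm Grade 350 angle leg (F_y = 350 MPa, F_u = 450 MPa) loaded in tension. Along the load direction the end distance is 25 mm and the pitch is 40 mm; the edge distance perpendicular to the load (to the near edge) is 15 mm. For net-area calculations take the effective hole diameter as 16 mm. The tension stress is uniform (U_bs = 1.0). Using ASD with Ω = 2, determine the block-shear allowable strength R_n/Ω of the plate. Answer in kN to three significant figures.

Shear plane L_v = 25 + 3·40 = 145 mm; A_gv = 145 × 6 = 870 mm².
A_nv = (145 − 3.5·16) × 6 = 534 mm².
A_nt = (15 − 0.5·16) × 6 = 42 mm².
0.6 F_u A_nv = 144.2 kN; 0.6 F_y A_gv = 182.7 kN → shear rupture governs the shear term.
R_n = 144.2 + 1.0 × 450 × 42 / 1000 = 163.1 kN.
Allowable strength R_n/Ω = 163.1 / 2 = 81.5 kN.

81.5 kN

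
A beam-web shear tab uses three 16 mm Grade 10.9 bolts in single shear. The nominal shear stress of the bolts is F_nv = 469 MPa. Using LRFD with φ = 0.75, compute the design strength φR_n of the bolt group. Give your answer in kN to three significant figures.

212 kN

A_b = π × 16² / 4 = 201.1 mm².
R_n = F_nv · A_b · n · n_s = 469 × 201.1 × 3 × 1 / 1000 = 282.9 kN.
Design strength φR_n = 0.75 × 282.9 = 212 kN.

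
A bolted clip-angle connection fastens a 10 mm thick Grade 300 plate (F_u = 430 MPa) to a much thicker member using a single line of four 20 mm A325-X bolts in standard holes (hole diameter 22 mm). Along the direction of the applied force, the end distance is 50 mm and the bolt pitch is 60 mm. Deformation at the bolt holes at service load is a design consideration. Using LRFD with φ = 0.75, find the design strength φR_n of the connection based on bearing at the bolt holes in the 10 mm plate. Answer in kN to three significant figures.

Per bolt r_n = 1.2 l_c t F_u ≤ 2.4 d t F_u; upper limit = 2.4 × 20 × 10 × 430 / 1000 = 206.4 kN.
Edge bolt: l_c = 50 − 22/2 = 39 mm → 1.2 × 39 × 10 × 430 / 1000 = 201.2 → r_n = 201.2 kN.
Interior bolts: l_c = 60 − 22 = 38 mm → 1.2 × 38 × 10 × 430 / 1000 = 196.1 → r_n = 196.1 kN.
R_n = 1 × 201.2 + 3 × 196.1 = 789.5 kN.
Design strength φR_n = 0.75 × 789.5 = 592 kN.

592 kN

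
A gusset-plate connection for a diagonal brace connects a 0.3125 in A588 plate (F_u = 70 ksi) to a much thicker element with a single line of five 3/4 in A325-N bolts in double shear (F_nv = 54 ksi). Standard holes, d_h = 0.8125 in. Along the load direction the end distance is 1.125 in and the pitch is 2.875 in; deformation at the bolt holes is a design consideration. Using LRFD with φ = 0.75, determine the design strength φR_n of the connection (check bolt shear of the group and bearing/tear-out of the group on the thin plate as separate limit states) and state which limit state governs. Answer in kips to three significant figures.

132 kips (bearing governs)

Bolt shear: A_b = π·0.75²/4 = 0.4418 in²; R_n = 54 × 0.4418 × 5 × 2 = 238.6 kips → 0.75 × 238.6 = 179 kips.
Bearing (1.2 l_c t F_u ≤ 2.4 d t F_u): upper limit = 2.4·0.75·0.3125·70 = 39.38 kips.
  Edge l_c = 1.125 − 0.8125/2 = 0.7188 → r_n = 18.87 kips; interior l_c = 2.875 − 0.8125 = 2.062 → r_n = 39.38 kips.
  R_n,bearing = 1·18.87 + 4·39.38 = 176.4 kips → 0.75 × 176.4 = 132 kips.
Bearing governs: 132 kips.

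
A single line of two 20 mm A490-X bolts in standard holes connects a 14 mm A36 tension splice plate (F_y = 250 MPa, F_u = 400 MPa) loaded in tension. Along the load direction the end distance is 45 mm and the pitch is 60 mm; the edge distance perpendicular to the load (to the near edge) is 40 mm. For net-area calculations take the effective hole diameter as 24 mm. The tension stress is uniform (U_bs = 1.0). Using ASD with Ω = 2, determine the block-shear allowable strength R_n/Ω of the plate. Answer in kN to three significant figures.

189 kN

Shear plane L_v = 45 + 1·60 = 105 mm; A_gv = 105 × 14 = 1470 mm².
A_nv = (105 − 1.5·24) × 14 = 966 mm².
A_nt = (40 − 0.5·24) × 14 = 392 mm².
0.6 F_u A_nv = 231.8 kN; 0.6 F_y A_gv = 220.5 kN → shear yielding governs the shear term.
R_n = 220.5 + 1.0 × 400 × 392 / 1000 = 377.3 kN.
Allowable strength R_n/Ω = 377.3 / 2 = 189 kN.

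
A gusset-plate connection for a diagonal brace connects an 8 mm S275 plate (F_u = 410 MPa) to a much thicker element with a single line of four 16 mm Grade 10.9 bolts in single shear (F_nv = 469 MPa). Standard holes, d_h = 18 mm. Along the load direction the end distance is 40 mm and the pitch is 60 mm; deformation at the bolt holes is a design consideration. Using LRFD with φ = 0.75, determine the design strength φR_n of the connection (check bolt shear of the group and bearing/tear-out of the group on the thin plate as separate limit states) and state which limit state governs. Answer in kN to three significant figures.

Bolt shear: A_b = π·16²/4 = 201.1 mm²; R_n = 469 × 201.1 × 4 × 1 / 1000 = 377.2 kN → 0.75 × 377.2 = 283 kN.
Bearing (1.2 l_c t F_u ≤ 2.4 d t F_u): upper limit = 2.4·16·8·410 / 1000 = 126 kN.
  Edge l_c = 40 − 18/2 = 31 → r_n = 122 kN; interior l_c = 60 − 18 = 42 → r_n = 126 kN.
  R_n,bearing = 1·122 + 3·126 = 499.9 kN → 0.75 × 499.9 = 375 kN.
Bolt shear governs: 283 kN.

283 kN (bolt shear governs)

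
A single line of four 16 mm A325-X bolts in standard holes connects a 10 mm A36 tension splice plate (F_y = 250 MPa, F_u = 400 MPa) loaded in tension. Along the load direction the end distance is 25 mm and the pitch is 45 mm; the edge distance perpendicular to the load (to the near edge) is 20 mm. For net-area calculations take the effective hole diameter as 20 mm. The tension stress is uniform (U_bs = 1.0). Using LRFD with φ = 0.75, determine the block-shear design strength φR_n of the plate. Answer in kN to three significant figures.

192 kN

Shear plane L_v = 25 + 3·45 = 160 mm; A_gv = 160 × 10 = 1600 mm².
A_nv = (160 − 3.5·20) × 10 = 900 mm².
A_nt = (20 − 0.5·20) × 10 = 100 mm².
0.6 F_u A_nv = 216 kN; 0.6 F_y A_gv = 240 kN → shear rupture governs the shear term.
R_n = 216 + 1.0 × 400 × 100 / 1000 = 256 kN.
Design strength φR_n = 0.75 × 256 = 192 kN.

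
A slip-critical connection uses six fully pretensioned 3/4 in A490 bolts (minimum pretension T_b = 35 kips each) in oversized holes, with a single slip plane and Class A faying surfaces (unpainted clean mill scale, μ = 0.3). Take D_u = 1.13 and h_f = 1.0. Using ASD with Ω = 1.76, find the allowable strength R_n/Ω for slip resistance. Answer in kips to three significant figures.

R_n = μ · D_u · h_f · T_b · n_s · n_b = 0.3 × 1.13 × 1.0 × 35 × 1 × 6 = 71.19 kips.
Allowable strength R_n/Ω = 71.19 / 1.76 = 40.4 kips.

40.4 kips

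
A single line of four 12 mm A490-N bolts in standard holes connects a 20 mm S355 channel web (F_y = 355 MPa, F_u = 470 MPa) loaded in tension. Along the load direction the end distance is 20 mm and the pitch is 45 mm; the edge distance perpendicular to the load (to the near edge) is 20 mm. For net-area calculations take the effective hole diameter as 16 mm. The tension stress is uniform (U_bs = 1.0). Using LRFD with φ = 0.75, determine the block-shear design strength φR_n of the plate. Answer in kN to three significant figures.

Shear plane L_v = 20 + 3·45 = 155 mm; A_gv = 155 × 20 = 3100 mm².
A_nv = (155 − 3.5·16) × 20 = 1980 mm².
A_nt = (20 − 0.5·16) × 20 = 240 mm².
0.6 F_u A_nv = 558.4 kN; 0.6 F_y A_gv = 660.3 kN → shear rupture governs the shear term.
R_n = 558.4 + 1.0 × 470 × 240 / 1000 = 671.2 kN.
Design strength φR_n = 0.75 × 671.2 = 503 kN.

503 kN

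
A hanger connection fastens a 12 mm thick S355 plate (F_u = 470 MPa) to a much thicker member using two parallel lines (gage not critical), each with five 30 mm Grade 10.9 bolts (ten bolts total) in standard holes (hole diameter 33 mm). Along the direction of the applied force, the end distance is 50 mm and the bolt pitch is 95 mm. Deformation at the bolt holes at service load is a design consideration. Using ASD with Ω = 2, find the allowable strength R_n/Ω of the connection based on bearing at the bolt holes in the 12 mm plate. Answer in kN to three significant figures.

1850 kN

Per bolt r_n = 1.2 l_c t F_u ≤ 2.4 d t F_u; upper limit = 2.4 × 30 × 12 × 470 / 1000 = 406.1 kN.
Edge bolt: l_c = 50 − 33/2 = 33.5 mm → 1.2 × 33.5 × 12 × 470 / 1000 = 226.7 → r_n = 226.7 kN.
Interior bolts: l_c = 95 − 33 = 62 mm → 1.2 × 62 × 12 × 470 / 1000 = 419.6 → r_n = 406.1 kN.
R_n = 2 × 226.7 + 8 × 406.1 = 3702 kN.
Allowable strength R_n/Ω = 3702 / 2 = 1850 kN.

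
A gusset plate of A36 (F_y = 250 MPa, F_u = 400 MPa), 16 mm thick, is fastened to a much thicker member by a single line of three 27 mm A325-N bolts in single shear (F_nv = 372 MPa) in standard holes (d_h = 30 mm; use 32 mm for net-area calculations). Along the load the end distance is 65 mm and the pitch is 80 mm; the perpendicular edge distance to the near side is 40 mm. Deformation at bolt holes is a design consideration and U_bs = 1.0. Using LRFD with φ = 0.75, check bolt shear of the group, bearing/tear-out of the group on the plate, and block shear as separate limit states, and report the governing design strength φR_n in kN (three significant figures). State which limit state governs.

479 kN (bolt shear governs)

Bolt shear: A_b = π·27²/4 = 572.6 mm²; R_n = 372 × 572.6 × 3 × 1 / 1000 = 639 kN → 0.75 × 639 = 479 kN.
Bearing: edge l_c = 50, r_n = 384 kN; interior l_c = 50, r_n = 384 kN; R_n = 384 + 2·384 = 1152 kN → 864 kN.
Block shear: A_gv = 3600, A_nv = 2320, A_nt = 384 mm²; R_n = min(0.6F_uA_nv, 0.6F_yA_gv) + U_bs·F_u·A_nt = 693.6 kN → 520 kN.
Bolt shear governs: 479 kN.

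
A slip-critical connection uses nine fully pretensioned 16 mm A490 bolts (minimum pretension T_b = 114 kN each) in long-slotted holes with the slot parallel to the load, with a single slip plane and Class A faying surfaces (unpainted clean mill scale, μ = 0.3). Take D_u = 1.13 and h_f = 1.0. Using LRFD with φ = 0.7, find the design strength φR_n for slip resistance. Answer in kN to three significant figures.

243 kN

R_n = μ · D_u · h_f · T_b · n_s · n_b = 0.3 × 1.13 × 1.0 × 114 × 1 × 9 = 347.8 kN.
Design strength φR_n = 0.7 × 347.8 = 243 kN.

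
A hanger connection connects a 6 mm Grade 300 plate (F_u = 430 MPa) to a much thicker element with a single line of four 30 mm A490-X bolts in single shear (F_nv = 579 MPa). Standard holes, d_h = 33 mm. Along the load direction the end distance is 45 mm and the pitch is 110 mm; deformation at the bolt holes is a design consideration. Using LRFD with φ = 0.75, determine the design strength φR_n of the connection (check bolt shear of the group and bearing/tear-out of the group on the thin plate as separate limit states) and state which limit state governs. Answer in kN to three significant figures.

484 kN (bearing governs)

Bolt shear: A_b = π·30²/4 = 706.9 mm²; R_n = 579 × 706.9 × 4 × 1 / 1000 = 1637 kN → 0.75 × 1637 = 1230 kN.
Bearing (1.2 l_c t F_u ≤ 2.4 d t F_u): upper limit = 2.4·30·6·430 / 1000 = 185.8 kN.
  Edge l_c = 45 − 33/2 = 28.5 → r_n = 88.24 kN; interior l_c = 110 − 33 = 77 → r_n = 185.8 kN.
  R_n,bearing = 1·88.24 + 3·185.8 = 645.5 kN → 0.75 × 645.5 = 484 kN.
Bearing governs: 484 kN.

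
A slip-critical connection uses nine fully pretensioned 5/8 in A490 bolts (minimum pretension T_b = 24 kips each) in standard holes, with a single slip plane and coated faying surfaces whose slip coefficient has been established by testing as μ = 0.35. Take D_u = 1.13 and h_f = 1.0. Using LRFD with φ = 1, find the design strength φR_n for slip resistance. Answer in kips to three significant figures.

85.4 kips

R_n = μ · D_u · h_f · T_b · n_s · n_b = 0.35 × 1.13 × 1.0 × 24 × 1 × 9 = 85.43 kips.
Design strength φR_n = 1 × 85.43 = 85.4 kips.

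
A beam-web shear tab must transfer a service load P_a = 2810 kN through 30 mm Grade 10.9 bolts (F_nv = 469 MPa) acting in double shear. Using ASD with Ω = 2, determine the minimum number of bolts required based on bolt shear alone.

9 bolts

A_b = π·30²/4 = 706.9 mm².
Per-bolt allowable strength R_n/Ω = 469 × 706.9 × 2 / 1000 / 2 = 331.5 kN.
n ≥ 2810 / 331.5 = 8.476 → use 9 bolts.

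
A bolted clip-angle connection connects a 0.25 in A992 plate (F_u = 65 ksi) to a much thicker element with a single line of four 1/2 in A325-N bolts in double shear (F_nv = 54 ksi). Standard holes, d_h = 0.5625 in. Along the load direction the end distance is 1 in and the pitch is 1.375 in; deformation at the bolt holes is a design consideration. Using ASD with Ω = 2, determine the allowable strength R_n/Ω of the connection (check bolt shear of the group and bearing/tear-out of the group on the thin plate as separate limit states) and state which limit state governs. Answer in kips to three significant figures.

Bolt shear: A_b = π·0.5²/4 = 0.1963 in²; R_n = 54 × 0.1963 × 4 × 2 = 84.82 kips → 84.82 / 2 = 42.4 kips.
Bearing (1.2 l_c t F_u ≤ 2.4 d t F_u): upper limit = 2.4·0.5·0.25·65 = 19.5 kips.
  Edge l_c = 1 − 0.5625/2 = 0.7188 → r_n = 14.02 kips; interior l_c = 1.375 − 0.5625 = 0.8125 → r_n = 15.84 kips.
  R_n,bearing = 1·14.02 + 3·15.84 = 61.55 kips → 61.55 / 2 = 30.8 kips.
Bearing governs: 30.8 kips.

30.8 kips (bearing governs)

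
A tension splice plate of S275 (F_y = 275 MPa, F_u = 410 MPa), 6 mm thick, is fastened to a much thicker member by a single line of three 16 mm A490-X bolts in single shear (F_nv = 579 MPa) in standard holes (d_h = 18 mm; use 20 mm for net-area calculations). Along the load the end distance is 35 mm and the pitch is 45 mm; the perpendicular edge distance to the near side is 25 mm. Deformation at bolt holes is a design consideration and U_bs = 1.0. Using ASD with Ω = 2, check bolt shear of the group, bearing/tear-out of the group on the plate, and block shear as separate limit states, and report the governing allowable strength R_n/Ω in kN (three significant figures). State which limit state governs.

Bolt shear: A_b = π·16²/4 = 201.1 mm²; R_n = 579 × 201.1 × 3 × 1 / 1000 = 349.2 kN → 349.2 / 2 = 175 kN.
Bearing: edge l_c = 26, r_n = 76.75 kN; interior l_c = 27, r_n = 79.7 kN; R_n = 76.75 + 2·79.7 = 236.2 kN → 118 kN.
Block shear: A_gv = 750, A_nv = 450, A_nt = 90 mm²; R_n = min(0.6F_uA_nv, 0.6F_yA_gv) + U_bs·F_u·A_nt = 147.6 kN → 73.8 kN.
Block shear governs: 73.8 kN.

73.8 kN (block shear governs)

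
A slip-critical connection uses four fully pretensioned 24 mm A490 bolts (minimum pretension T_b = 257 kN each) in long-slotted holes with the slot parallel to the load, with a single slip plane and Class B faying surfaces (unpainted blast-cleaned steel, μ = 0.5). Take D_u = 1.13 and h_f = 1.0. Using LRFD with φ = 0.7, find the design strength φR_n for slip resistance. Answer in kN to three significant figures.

407 kN

R_n = μ · D_u · h_f · T_b · n_s · n_b = 0.5 × 1.13 × 1.0 × 257 × 1 × 4 = 580.8 kN.
Design strength φR_n = 0.7 × 580.8 = 407 kN.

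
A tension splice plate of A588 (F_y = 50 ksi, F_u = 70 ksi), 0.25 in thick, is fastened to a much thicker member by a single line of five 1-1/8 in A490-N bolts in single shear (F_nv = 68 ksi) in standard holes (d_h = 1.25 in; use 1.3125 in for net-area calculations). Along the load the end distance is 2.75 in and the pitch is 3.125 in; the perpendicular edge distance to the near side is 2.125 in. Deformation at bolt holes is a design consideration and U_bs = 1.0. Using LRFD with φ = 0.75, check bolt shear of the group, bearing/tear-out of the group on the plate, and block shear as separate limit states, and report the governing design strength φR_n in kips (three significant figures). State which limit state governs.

Bolt shear: A_b = π·1.125²/4 = 0.994 in²; R_n = 68 × 0.994 × 5 × 1 = 338 kips → 0.75 × 338 = 253 kips.
Bearing: edge l_c = 2.125, r_n = 44.62 kips; interior l_c = 1.875, r_n = 39.38 kips; R_n = 44.62 + 4·39.38 = 202.1 kips → 152 kips.
Block shear: A_gv = 3.812, A_nv = 2.336, A_nt = 0.3672 in²; R_n = min(0.6F_uA_nv, 0.6F_yA_gv) + U_bs·F_u·A_nt = 123.8 kips → 92.9 kips.
Block shear governs: 92.9 kips.

92.9 kips (block shear governs)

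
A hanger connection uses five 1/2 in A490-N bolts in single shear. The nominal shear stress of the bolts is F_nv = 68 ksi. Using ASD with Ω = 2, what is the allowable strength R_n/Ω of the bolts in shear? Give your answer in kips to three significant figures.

A_b = π × 0.5² / 4 = 0.1963 in².
R_n = F_nv · A_b · n · n_s = 68 × 0.1963 × 5 × 1 = 66.76 kips.
Allowable strength R_n/Ω = 66.76 / 2 = 33.4 kips.

33.4 kips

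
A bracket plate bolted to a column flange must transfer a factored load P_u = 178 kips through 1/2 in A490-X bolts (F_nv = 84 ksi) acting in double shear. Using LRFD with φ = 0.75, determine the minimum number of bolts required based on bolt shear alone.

A_b = π·0.5²/4 = 0.1963 in².
Per-bolt design strength φR_n = 0.75 × 84 × 0.1963 × 2 = 24.74 kips.
n ≥ 178 / 24.74 = 7.195 → use 8 bolts.

8 bolts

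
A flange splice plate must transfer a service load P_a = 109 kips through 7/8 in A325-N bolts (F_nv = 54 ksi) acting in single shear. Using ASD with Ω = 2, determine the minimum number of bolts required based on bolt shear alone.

A_b = π·0.875²/4 = 0.6013 in².
Per-bolt allowable strength R_n/Ω = 54 × 0.6013 × 1 / 2 = 16.24 kips.
n ≥ 109 / 16.24 = 6.714 → use 7 bolts.

7 bolts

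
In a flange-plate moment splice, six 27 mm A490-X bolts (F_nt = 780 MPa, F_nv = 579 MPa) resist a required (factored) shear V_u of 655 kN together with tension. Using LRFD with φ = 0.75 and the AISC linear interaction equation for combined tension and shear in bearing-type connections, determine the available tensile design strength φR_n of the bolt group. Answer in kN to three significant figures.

A_b = π·27²/4 = 572.6 mm²; f_rv = 655 × 1000 / (6 × 572.6) = 190.7 MPa.
F'_nt = 1.3 F_nt − (F_nt / φF_nv) f_rv = 1.3·780 − (780/(0.75·579))·190.7 = 671.5 MPa, capped at F_nt → F'_nt = 671.5 MPa.
R_n = F'_nt · A_b · n = 671.5 × 572.6 × 6 / 1000 = 2307 kN.
Design strength φR_n = 0.75 × 2307 = 1730 kN.

1730 kN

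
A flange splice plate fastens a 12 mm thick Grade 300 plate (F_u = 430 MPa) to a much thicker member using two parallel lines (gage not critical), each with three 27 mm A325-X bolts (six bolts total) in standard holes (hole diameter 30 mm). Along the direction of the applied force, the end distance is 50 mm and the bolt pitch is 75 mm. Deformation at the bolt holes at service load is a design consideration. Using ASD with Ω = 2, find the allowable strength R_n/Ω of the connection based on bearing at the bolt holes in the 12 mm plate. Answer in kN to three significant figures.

774 kN

Per bolt r_n = 1.2 l_c t F_u ≤ 2.4 d t F_u; upper limit = 2.4 × 27 × 12 × 430 / 1000 = 334.4 kN.
Edge bolt: l_c = 50 − 30/2 = 35 mm → 1.2 × 35 × 12 × 430 / 1000 = 216.7 → r_n = 216.7 kN.
Interior bolts: l_c = 75 − 30 = 45 mm → 1.2 × 45 × 12 × 430 / 1000 = 278.6 → r_n = 278.6 kN.
R_n = 2 × 216.7 + 4 × 278.6 = 1548 kN.
Allowable strength R_n/Ω = 1548 / 2 = 774 kN.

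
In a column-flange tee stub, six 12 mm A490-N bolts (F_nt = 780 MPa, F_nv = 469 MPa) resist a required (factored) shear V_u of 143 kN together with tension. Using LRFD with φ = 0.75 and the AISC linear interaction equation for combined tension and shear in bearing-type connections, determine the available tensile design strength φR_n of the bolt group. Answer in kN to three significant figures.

278 kN

A_b = π·12²/4 = 113.1 mm²; f_rv = 143 × 1000 / (6 × 113.1) = 210.7 MPa.
F'_nt = 1.3 F_nt − (F_nt / φF_nv) f_rv = 1.3·780 − (780/(0.75·469))·210.7 = 546.7 MPa, capped at F_nt → F'_nt = 546.7 MPa.
R_n = F'_nt · A_b · n = 546.7 × 113.1 × 6 / 1000 = 371 kN.
Design strength φR_n = 0.75 × 371 = 278 kN.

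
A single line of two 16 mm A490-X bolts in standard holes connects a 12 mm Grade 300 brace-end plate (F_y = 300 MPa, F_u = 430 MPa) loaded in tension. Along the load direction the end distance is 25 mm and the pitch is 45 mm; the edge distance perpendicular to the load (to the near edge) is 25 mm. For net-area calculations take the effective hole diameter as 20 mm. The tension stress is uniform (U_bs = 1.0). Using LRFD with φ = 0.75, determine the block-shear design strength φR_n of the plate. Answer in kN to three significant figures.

Shear plane L_v = 25 + 1·45 = 70 mm; A_gv = 70 × 12 = 840 mm².
A_nv = (70 − 1.5·20) × 12 = 480 mm².
A_nt = (25 − 0.5·20) × 12 = 180 mm².
0.6 F_u A_nv = 123.8 kN; 0.6 F_y A_gv = 151.2 kN → shear rupture governs the shear term.
R_n = 123.8 + 1.0 × 430 × 180 / 1000 = 201.2 kN.
Design strength φR_n = 0.75 × 201.2 = 151 kN.

151 kN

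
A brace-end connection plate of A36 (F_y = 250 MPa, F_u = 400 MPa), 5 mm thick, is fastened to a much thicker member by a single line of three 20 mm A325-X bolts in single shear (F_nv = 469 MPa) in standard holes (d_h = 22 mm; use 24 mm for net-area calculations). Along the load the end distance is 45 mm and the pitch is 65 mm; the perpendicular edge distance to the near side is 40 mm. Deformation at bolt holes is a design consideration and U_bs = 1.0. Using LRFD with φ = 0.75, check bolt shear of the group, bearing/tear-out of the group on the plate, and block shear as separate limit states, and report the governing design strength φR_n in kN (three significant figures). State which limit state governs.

140 kN (block shear governs)

Bolt shear: A_b = π·20²/4 = 314.2 mm²; R_n = 469 × 314.2 × 3 × 1 / 1000 = 442 kN → 0.75 × 442 = 332 kN.
Bearing: edge l_c = 34, r_n = 81.6 kN; interior l_c = 43, r_n = 96 kN; R_n = 81.6 + 2·96 = 273.6 kN → 205 kN.
Block shear: A_gv = 875, A_nv = 575, A_nt = 140 mm²; R_n = min(0.6F_uA_nv, 0.6F_yA_gv) + U_bs·F_u·A_nt = 187.2 kN → 140 kN.
Block shear governs: 140 kN.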